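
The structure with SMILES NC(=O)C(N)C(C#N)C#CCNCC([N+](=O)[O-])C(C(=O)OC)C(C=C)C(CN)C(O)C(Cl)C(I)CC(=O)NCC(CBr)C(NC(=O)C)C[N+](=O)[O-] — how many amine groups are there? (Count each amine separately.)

3

–C(=O)NH2: carbonyl C bonded to C and to N → amide (the N is not a separate amine).
–NH2 on an sp³ carbon with no adjacent C=O → amine.
pendant –C≡N: nitrile.
C≡C triple bond → alkyne.
C–N–C with sp³ carbons and no adjacent C=O → amine (secondary).
–NO2 on an sp³ carbon → nitro (the N=O is not a carbonyl).
pendant –COOCH3: carbonyl C bonded to C and –OCH3 → ester.
pendant –CH=CH2: C=C double bond → alkene.
pendant –CH2NH2: N on sp³ C, no adjacent C=O → amine.
–OH on an sp³ carbon → alcohol (secondary).
halogen on an sp³ carbon → alkyl halide.
halogen on an sp³ carbon → alkyl halide.
–C(=O)–N– linkage → amide (the N is not an amine).
pendant –CH2X: halogen on sp³ carbon → alkyl halide.
pendant –NHC(=O)CH3: N bonded to a carbonyl → amide (not amine).
–NO2 on carbon → nitro group.
Amine appears at: CH(NH2), CH2NHCH2, CH(CH2NH2) → 3.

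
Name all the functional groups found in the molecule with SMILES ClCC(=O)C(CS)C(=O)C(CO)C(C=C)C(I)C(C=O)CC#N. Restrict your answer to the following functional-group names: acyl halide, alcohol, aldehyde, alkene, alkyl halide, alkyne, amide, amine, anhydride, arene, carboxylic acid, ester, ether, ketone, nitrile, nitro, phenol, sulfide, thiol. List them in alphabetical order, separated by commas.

halogen on an sp³ carbon → alkyl halide.
–C(=O)– with carbon on both sides → ketone.
pendant –CH2SH → thiol.
–C(=O)– with carbon on both sides → ketone.
pendant –CH2OH on an sp³ backbone C → alcohol.
pendant –CH=CH2: C=C double bond → alkene.
halogen on an sp³ carbon → alkyl halide.
pendant –CHO: carbonyl C bonded to C and H → aldehyde.
–C≡N: carbon triple-bonded to nitrogen → nitrile.

alcohol, aldehyde, alkene, alkyl halide, ketone, nitrile, thiol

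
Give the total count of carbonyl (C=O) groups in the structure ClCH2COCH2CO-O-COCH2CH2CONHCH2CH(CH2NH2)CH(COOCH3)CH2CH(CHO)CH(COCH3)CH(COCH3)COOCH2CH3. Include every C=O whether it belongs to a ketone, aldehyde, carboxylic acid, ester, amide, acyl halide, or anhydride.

9

CO: ketone, 1 C=O (running total 1).
CH2CO-O-COCH2: anhydride, 2 C=O (running total 3).
CH2CONHCH2: amide, 1 C=O (running total 4).
CH(COOCH3): ester, 1 C=O (running total 5).
CH(CHO): aldehyde, 1 C=O (running total 6).
CH(COCH3): ketone, 1 C=O (running total 7).
CH(COCH3): ketone, 1 C=O (running total 8).
COOCH2CH3: ester, 1 C=O (running total 9).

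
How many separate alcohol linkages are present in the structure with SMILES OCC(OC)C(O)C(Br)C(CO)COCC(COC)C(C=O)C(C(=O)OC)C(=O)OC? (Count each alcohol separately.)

Reading the structure from left to right:
  HOCH2: HO– on an sp³ carbon → alcohol.
  CH(OCH3): pendant –OCH3: C–O–C with sp³ C, no adjacent C=O → ether.
  CH(OH): –OH on an sp³ carbon → alcohol (secondary).
  CH(Br): halogen on an sp³ carbon → alkyl halide.
  CH(CH2OH): pendant –CH2OH on an sp³ backbone C → alcohol.
  CH2OCH2: C–O–C with sp³ carbons on both sides and no adjacent C=O → ether.
  CH(CH2OCH3): pendant –CH2OCH3: C–O–C linkage → ether.
  CH(CHO): pendant –CHO: carbonyl C bonded to C and H → aldehyde.
  CH(COOCH3): pendant –COOCH3: carbonyl C bonded to C and –OCH3 → ester.
  COOCH3: –C(=O)OCH3: carbonyl C bonded to C and to –OCH3 → ester (not ketone + ether).
Alcohol appears at: HOCH2, CH(OH), CH(CH2OH) → 3.

3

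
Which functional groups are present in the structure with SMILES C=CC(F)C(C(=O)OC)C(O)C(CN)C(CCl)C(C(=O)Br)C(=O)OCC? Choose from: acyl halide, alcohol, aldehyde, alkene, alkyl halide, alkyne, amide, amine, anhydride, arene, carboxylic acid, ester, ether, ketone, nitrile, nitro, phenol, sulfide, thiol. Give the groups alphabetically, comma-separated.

acyl halide, alcohol, alkene, alkyl halide, amine, ester

Taking each segment in turn:
  CH2=CH: C=C double bond → alkene.
  CH(F): halogen on an sp³ carbon → alkyl halide.
  CH(COOCH3): pendant –COOCH3: carbonyl C bonded to C and –OCH3 → ester.
  CH(OH): –OH on an sp³ carbon → alcohol (secondary).
  CH(CH2NH2): pendant –CH2NH2: N on sp³ C, no adjacent C=O → amine.
  CH(CH2Cl): pendant –CH2X: halogen on sp³ carbon → alkyl halide.
  CH(COBr): pendant –C(=O)X: carbonyl C bonded to C and halogen → acyl halide.
  COOCH2CH3: –C(=O)OCH2CH3: carbonyl C bonded to C and to –OEt → ester.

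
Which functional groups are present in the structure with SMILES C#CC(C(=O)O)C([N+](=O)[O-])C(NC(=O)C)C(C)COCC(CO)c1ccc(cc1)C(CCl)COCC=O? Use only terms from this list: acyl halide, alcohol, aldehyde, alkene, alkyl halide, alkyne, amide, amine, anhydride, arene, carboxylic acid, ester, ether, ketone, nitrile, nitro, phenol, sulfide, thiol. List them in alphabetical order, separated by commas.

C≡C triple bond → alkyne.
pendant –COOH: carbonyl C bonded to C and –OH → carboxylic acid.
–NO2 on an sp³ carbon → nitro (the N=O is not a carbonyl).
pendant –NHC(=O)CH3: N bonded to a carbonyl → amide (not amine).
C–O–C with sp³ carbons on both sides and no adjacent C=O → ether.
pendant –CH2OH on an sp³ backbone C → alcohol.
para-disubstituted benzene ring → arene.
pendant –CH2X: halogen on sp³ carbon → alkyl halide.
C–O–C with sp³ carbons on both sides and no adjacent C=O → ether.
terminal –CHO: carbonyl C bonded to H and C → aldehyde.

alcohol, aldehyde, alkyl halide, alkyne, amide, arene, carboxylic acid, ether, nitro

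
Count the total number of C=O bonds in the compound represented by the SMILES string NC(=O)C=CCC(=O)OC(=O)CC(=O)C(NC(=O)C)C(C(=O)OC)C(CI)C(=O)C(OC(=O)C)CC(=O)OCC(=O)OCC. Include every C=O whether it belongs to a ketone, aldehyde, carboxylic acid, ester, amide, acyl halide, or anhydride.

10

H2NCO: amide, 1 C=O (running total 1).
CH2CO-O-COCH2: anhydride, 2 C=O (running total 3).
CO: ketone, 1 C=O (running total 4).
CH(NHCOCH3): amide, 1 C=O (running total 5).
CH(COOCH3): ester, 1 C=O (running total 6).
CO: ketone, 1 C=O (running total 7).
CH(OCOCH3): ester, 1 C=O (running total 8).
CH2COOCH2: ester, 1 C=O (running total 9).
COOCH2CH3: ester, 1 C=O (running total 10).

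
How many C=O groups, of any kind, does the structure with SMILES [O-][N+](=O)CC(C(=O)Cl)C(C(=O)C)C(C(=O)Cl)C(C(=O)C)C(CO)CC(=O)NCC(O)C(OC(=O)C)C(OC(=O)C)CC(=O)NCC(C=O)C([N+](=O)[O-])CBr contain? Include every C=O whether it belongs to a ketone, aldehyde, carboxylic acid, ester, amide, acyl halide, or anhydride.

CH(COCl): acyl halide, 1 C=O (running total 1).
CH(COCH3): ketone, 1 C=O (running total 2).
CH(COCl): acyl halide, 1 C=O (running total 3).
CH(COCH3): ketone, 1 C=O (running total 4).
CH2CONHCH2: amide, 1 C=O (running total 5).
CH(OCOCH3): ester, 1 C=O (running total 6).
CH(OCOCH3): ester, 1 C=O (running total 7).
CH2CONHCH2: amide, 1 C=O (running total 8).
CH(CHO): aldehyde, 1 C=O (running total 9).

9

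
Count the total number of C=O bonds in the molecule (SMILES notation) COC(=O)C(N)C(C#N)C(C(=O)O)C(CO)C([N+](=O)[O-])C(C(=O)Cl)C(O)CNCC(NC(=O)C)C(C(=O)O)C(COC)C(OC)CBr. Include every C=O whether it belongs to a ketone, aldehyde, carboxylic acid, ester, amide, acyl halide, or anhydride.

CH3OOC: ester, 1 C=O (running total 1).
CH(COOH): carboxylic acid, 1 C=O (running total 2).
CH(COCl): acyl halide, 1 C=O (running total 3).
CH(NHCOCH3): amide, 1 C=O (running total 4).
CH(COOH): carboxylic acid, 1 C=O (running total 5).

5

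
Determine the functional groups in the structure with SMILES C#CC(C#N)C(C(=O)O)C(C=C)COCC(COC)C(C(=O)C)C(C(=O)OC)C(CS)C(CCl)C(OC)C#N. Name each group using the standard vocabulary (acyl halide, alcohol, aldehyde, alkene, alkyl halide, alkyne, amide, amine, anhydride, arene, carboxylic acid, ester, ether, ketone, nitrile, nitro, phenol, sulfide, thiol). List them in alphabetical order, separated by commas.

Working along the chain:
  HC≡C: C≡C triple bond → alkyne.
  CH(CN): pendant –C≡N: nitrile.
  CH(COOH): pendant –COOH: carbonyl C bonded to C and –OH → carboxylic acid.
  CH(CH=CH2): pendant –CH=CH2: C=C double bond → alkene.
  CH2OCH2: C–O–C with sp³ carbons on both sides and no adjacent C=O → ether.
  CH(CH2OCH3): pendant –CH2OCH3: C–O–C linkage → ether.
  CH(COCH3): pendant –COCH3: carbonyl C bonded to two carbons → ketone.
  CH(COOCH3): pendant –COOCH3: carbonyl C bonded to C and –OCH3 → ester.
  CH(CH2SH): pendant –CH2SH → thiol.
  CH(CH2Cl): pendant –CH2X: halogen on sp³ carbon → alkyl halide.
  CH(OCH3): pendant –OCH3: C–O–C with sp³ C, no adjacent C=O → ether.
  CN: –C≡N: carbon triple-bonded to nitrogen → nitrile.

alkene, alkyl halide, alkyne, carboxylic acid, ester, ether, ketone, nitrile, thiol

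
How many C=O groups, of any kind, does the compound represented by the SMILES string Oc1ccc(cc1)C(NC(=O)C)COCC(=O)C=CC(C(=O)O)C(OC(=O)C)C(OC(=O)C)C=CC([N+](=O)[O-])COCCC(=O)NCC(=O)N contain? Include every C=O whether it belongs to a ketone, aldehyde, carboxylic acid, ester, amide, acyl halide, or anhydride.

CH(NHCOCH3): amide, 1 C=O (running total 1).
CO: ketone, 1 C=O (running total 2).
CH(COOH): carboxylic acid, 1 C=O (running total 3).
CH(OCOCH3): ester, 1 C=O (running total 4).
CH(OCOCH3): ester, 1 C=O (running total 5).
CH2CONHCH2: amide, 1 C=O (running total 6).
CONH2: amide, 1 C=O (running total 7).

7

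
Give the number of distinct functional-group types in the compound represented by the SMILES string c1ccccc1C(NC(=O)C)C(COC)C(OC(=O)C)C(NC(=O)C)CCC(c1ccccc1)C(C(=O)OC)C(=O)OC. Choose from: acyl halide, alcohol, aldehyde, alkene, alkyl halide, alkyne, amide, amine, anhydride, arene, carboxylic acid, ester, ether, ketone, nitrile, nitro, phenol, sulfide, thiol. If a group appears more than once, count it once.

Taking each segment in turn:
  C6H5: C6H5– phenyl ring → arene.
  CH(NHCOCH3): pendant –NHC(=O)CH3: N bonded to a carbonyl → amide (not amine).
  CH(CH2OCH3): pendant –CH2OCH3: C–O–C linkage → ether.
  CH(OCOCH3): pendant –OC(=O)CH3: an acyloxy group → ester.
  CH(NHCOCH3): pendant –NHC(=O)CH3: N bonded to a carbonyl → amide (not amine).
  CH(C6H5): pendant –C6H5: benzene ring → arene.
  CH(COOCH3): pendant –COOCH3: carbonyl C bonded to C and –OCH3 → ester.
  COOCH3: –C(=O)OCH3: carbonyl C bonded to C and to –OCH3 → ester (not ketone + ether).
Distinct types present: amide, arene, ester, ether.

4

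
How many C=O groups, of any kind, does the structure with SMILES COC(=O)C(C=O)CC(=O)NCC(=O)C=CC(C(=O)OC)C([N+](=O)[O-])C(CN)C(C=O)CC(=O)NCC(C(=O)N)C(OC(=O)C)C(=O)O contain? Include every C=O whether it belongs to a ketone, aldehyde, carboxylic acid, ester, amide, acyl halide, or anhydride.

CH3OOC: ester, 1 C=O (running total 1).
CH(CHO): aldehyde, 1 C=O (running total 2).
CH2CONHCH2: amide, 1 C=O (running total 3).
CO: ketone, 1 C=O (running total 4).
CH(COOCH3): ester, 1 C=O (running total 5).
CH(CHO): aldehyde, 1 C=O (running total 6).
CH2CONHCH2: amide, 1 C=O (running total 7).
CH(CONH2): amide, 1 C=O (running total 8).
CH(OCOCH3): ester, 1 C=O (running total 9).
COOH: carboxylic acid, 1 C=O (running total 10).

10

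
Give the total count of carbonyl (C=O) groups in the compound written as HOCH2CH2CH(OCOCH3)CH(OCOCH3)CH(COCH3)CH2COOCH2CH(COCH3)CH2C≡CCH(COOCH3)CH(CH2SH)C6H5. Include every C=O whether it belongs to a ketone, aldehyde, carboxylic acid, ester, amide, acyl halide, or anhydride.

CH(OCOCH3): ester, 1 C=O (running total 1).
CH(OCOCH3): ester, 1 C=O (running total 2).
CH(COCH3): ketone, 1 C=O (running total 3).
CH2COOCH2: ester, 1 C=O (running total 4).
CH(COCH3): ketone, 1 C=O (running total 5).
CH(COOCH3): ester, 1 C=O (running total 6).

6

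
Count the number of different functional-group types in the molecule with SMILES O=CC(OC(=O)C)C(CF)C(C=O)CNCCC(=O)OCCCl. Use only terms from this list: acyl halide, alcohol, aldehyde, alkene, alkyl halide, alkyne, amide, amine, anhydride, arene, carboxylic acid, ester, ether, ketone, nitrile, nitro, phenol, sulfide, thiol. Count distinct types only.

4

Taking each segment in turn:
  OHC: terminal –CHO: carbonyl C bonded to H and C → aldehyde.
  CH(OCOCH3): pendant –OC(=O)CH3: an acyloxy group → ester.
  CH(CH2F): pendant –CH2X: halogen on sp³ carbon → alkyl halide.
  CH(CHO): pendant –CHO: carbonyl C bonded to C and H → aldehyde.
  CH2NHCH2: C–N–C with sp³ carbons and no adjacent C=O → amine (secondary).
  CH2COOCH2: –C(=O)–O–C with C on the carbonyl side → ester.
  CH2Cl: halogen on an sp³ carbon → alkyl halide.
Distinct types present: aldehyde, alkyl halide, amine, ester.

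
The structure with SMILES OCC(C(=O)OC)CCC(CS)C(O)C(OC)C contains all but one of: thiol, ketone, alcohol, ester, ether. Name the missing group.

ketone

alcohol: present (HOCH2 — HO– on an sp³ carbon → alcohol).
ester: present (CH(COOCH3) — pendant –COOCH3: carbonyl C bonded to C and –OCH3 → ester).
thiol: present (CH(CH2SH) — pendant –CH2SH → thiol).
ether: present (CH(OCH3) — pendant –OCH3: C–O–C with sp³ C, no adjacent C=O → ether).
ketone: absent. In CH(COOCH3), the C=O is bonded to an –O–C group, which defines an ester, not a ketone.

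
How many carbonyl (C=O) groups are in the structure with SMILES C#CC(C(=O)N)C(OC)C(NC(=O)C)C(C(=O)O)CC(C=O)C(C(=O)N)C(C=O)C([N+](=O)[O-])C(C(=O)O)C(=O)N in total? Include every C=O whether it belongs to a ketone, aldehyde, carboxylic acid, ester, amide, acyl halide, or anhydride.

8

CH(CONH2): amide, 1 C=O (running total 1).
CH(NHCOCH3): amide, 1 C=O (running total 2).
CH(COOH): carboxylic acid, 1 C=O (running total 3).
CH(CHO): aldehyde, 1 C=O (running total 4).
CH(CONH2): amide, 1 C=O (running total 5).
CH(CHO): aldehyde, 1 C=O (running total 6).
CH(COOH): carboxylic acid, 1 C=O (running total 7).
CONH2: amide, 1 C=O (running total 8).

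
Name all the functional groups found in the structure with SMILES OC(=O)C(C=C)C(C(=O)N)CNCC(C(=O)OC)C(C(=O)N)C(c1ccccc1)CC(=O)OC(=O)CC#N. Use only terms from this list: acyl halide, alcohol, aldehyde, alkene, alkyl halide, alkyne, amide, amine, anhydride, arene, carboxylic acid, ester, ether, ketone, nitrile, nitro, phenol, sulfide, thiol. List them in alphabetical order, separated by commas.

–COOH: carbonyl C bonded to –OH and C → carboxylic acid (the –OH is not a separate alcohol).
pendant –CH=CH2: C=C double bond → alkene.
pendant –CONH2: carbonyl C bonded to C and N → amide.
C–N–C with sp³ carbons and no adjacent C=O → amine (secondary).
pendant –COOCH3: carbonyl C bonded to C and –OCH3 → ester.
pendant –CONH2: carbonyl C bonded to C and N → amide.
pendant –C6H5: benzene ring → arene.
two acyl groups sharing one oxygen, –C(=O)–O–C(=O)– → anhydride.
–C≡N: carbon triple-bonded to nitrogen → nitrile.

alkene, amide, amine, anhydride, arene, carboxylic acid, ester, nitrile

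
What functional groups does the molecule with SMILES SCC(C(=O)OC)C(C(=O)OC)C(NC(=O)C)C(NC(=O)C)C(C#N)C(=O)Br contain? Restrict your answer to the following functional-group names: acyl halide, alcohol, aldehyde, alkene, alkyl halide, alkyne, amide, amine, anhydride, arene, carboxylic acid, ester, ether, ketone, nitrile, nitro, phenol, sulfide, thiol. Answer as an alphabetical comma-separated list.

acyl halide, amide, ester, nitrile, thiol

–SH on an sp³ carbon → thiol.
pendant –COOCH3: carbonyl C bonded to C and –OCH3 → ester.
pendant –COOCH3: carbonyl C bonded to C and –OCH3 → ester.
pendant –NHC(=O)CH3: N bonded to a carbonyl → amide (not amine).
pendant –NHC(=O)CH3: N bonded to a carbonyl → amide (not amine).
pendant –C≡N: nitrile.
–C(=O)Br: carbonyl C bonded to C and to a halogen → acyl halide (not alkyl halide).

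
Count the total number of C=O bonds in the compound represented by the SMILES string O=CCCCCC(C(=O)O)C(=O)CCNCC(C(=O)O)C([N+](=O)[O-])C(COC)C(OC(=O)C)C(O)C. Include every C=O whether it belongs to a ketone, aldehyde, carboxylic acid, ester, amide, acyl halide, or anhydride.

OHC: aldehyde, 1 C=O (running total 1).
CH(COOH): carboxylic acid, 1 C=O (running total 2).
CO: ketone, 1 C=O (running total 3).
CH(COOH): carboxylic acid, 1 C=O (running total 4).
CH(OCOCH3): ester, 1 C=O (running total 5).

5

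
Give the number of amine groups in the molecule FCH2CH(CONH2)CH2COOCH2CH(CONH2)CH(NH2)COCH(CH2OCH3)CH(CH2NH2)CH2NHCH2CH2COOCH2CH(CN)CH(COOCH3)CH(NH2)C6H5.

halogen on an sp³ carbon → alkyl halide.
pendant –CONH2: carbonyl C bonded to C and N → amide.
–C(=O)–O–C with C on the carbonyl side → ester.
pendant –CONH2: carbonyl C bonded to C and N → amide.
–NH2 on an sp³ carbon with no adjacent C=O → amine.
–C(=O)– with carbon on both sides → ketone.
pendant –CH2OCH3: C–O–C linkage → ether.
pendant –CH2NH2: N on sp³ C, no adjacent C=O → amine.
C–N–C with sp³ carbons and no adjacent C=O → amine (secondary).
–C(=O)–O–C with C on the carbonyl side → ester.
pendant –C≡N: nitrile.
pendant –COOCH3: carbonyl C bonded to C and –OCH3 → ester.
–NH2 on an sp³ carbon with no adjacent C=O → amine.
–C6H5 phenyl ring → arene.
Amine appears at: CH(NH2), CH(CH2NH2), CH2NHCH2, CH(NH2) → 4.

4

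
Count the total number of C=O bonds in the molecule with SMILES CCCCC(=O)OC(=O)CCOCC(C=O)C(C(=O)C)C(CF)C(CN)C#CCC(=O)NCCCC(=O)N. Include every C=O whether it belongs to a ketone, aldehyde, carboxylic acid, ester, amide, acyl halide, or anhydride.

CH2CO-O-COCH2: anhydride, 2 C=O (running total 2).
CH(CHO): aldehyde, 1 C=O (running total 3).
CH(COCH3): ketone, 1 C=O (running total 4).
CH2CONHCH2: amide, 1 C=O (running total 5).
CONH2: amide, 1 C=O (running total 6).

6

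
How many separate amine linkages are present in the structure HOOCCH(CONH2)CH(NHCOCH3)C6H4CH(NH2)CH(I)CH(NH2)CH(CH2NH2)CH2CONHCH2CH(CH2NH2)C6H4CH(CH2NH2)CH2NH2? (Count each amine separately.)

6

Taking each segment in turn:
  HOOC: –COOH: carbonyl C bonded to –OH and C → carboxylic acid (the –OH is not a separate alcohol).
  CH(CONH2): pendant –CONH2: carbonyl C bonded to C and N → amide.
  CH(NHCOCH3): pendant –NHC(=O)CH3: N bonded to a carbonyl → amide (not amine).
  C6H4: para-disubstituted benzene ring → arene.
  CH(NH2): –NH2 on an sp³ carbon with no adjacent C=O → amine.
  CH(I): halogen on an sp³ carbon → alkyl halide.
  CH(NH2): –NH2 on an sp³ carbon with no adjacent C=O → amine.
  CH(CH2NH2): pendant –CH2NH2: N on sp³ C, no adjacent C=O → amine.
  CH2CONHCH2: –C(=O)–N– linkage → amide (the N is not an amine).
  CH(CH2NH2): pendant –CH2NH2: N on sp³ C, no adjacent C=O → amine.
  C6H4: para-disubstituted benzene ring → arene.
  CH(CH2NH2): pendant –CH2NH2: N on sp³ C, no adjacent C=O → amine.
  CH2NH2: –NH2 on an sp³ carbon with no adjacent C=O → amine.
Amine appears at: CH(NH2), CH(NH2), CH(CH2NH2), CH(CH2NH2), CH(CH2NH2), CH2NH2 → 6.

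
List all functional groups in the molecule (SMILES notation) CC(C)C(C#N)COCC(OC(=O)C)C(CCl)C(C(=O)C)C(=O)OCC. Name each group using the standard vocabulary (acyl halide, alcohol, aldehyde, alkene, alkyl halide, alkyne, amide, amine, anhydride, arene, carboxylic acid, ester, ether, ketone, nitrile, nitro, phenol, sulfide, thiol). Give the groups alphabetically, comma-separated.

alkyl halide, ester, ether, ketone, nitrile

Working along the chain:
  CH(CN): pendant –C≡N: nitrile.
  CH2OCH2: C–O–C with sp³ carbons on both sides and no adjacent C=O → ether.
  CH(OCOCH3): pendant –OC(=O)CH3: an acyloxy group → ester.
  CH(CH2Cl): pendant –CH2X: halogen on sp³ carbon → alkyl halide.
  CH(COCH3): pendant –COCH3: carbonyl C bonded to two carbons → ketone.
  COOCH2CH3: –C(=O)OCH2CH3: carbonyl C bonded to C and to –OEt → ester.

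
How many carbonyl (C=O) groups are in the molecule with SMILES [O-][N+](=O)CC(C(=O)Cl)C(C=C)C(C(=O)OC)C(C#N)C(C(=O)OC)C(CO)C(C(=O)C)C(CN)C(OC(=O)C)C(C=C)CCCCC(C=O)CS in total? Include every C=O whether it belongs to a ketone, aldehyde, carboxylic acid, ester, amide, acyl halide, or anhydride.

CH(COCl): acyl halide, 1 C=O (running total 1).
CH(COOCH3): ester, 1 C=O (running total 2).
CH(COOCH3): ester, 1 C=O (running total 3).
CH(COCH3): ketone, 1 C=O (running total 4).
CH(OCOCH3): ester, 1 C=O (running total 5).
CH(CHO): aldehyde, 1 C=O (running total 6).

6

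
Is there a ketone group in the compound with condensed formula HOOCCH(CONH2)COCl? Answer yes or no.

–COOH: carbonyl C bonded to –OH and C → carboxylic acid (the –OH is not a separate alcohol).
pendant –CONH2: carbonyl C bonded to C and N → amide.
–C(=O)Cl: carbonyl C bonded to C and to a halogen → acyl halide (not alkyl halide).
In CH(CONH2), the C=O is bonded to nitrogen, which defines an amide, not a ketone. In HOOC, the C=O bears an –OH, making it a carboxylic acid rather than a ketone. In COCl, the C=O is bonded to a halogen, which defines an acyl halide, not a ketone.
The groups actually present are: acyl halide, amide, carboxylic acid.

no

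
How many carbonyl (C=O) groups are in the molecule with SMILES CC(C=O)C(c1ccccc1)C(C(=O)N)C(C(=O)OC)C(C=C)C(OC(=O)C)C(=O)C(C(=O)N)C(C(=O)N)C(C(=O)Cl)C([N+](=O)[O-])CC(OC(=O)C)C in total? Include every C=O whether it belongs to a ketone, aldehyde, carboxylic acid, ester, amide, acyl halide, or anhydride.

CH(CHO): aldehyde, 1 C=O (running total 1).
CH(CONH2): amide, 1 C=O (running total 2).
CH(COOCH3): ester, 1 C=O (running total 3).
CH(OCOCH3): ester, 1 C=O (running total 4).
CO: ketone, 1 C=O (running total 5).
CH(CONH2): amide, 1 C=O (running total 6).
CH(CONH2): amide, 1 C=O (running total 7).
CH(COCl): acyl halide, 1 C=O (running total 8).
CH(OCOCH3): ester, 1 C=O (running total 9).

9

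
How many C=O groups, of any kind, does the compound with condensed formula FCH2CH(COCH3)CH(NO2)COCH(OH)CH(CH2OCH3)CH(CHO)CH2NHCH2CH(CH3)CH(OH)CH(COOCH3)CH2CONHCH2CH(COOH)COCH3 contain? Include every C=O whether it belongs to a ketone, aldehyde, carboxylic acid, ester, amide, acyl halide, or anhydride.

CH(COCH3): ketone, 1 C=O (running total 1).
CO: ketone, 1 C=O (running total 2).
CH(CHO): aldehyde, 1 C=O (running total 3).
CH(COOCH3): ester, 1 C=O (running total 4).
CH2CONHCH2: amide, 1 C=O (running total 5).
CH(COOH): carboxylic acid, 1 C=O (running total 6).
CO: ketone, 1 C=O (running total 7).

7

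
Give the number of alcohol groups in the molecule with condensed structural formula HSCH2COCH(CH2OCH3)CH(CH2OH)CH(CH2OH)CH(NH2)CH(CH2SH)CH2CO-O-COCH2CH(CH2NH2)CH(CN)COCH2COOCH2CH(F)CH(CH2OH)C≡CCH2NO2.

3

–SH on an sp³ carbon → thiol.
–C(=O)– with carbon on both sides → ketone.
pendant –CH2OCH3: C–O–C linkage → ether.
pendant –CH2OH on an sp³ backbone C → alcohol.
pendant –CH2OH on an sp³ backbone C → alcohol.
–NH2 on an sp³ carbon with no adjacent C=O → amine.
pendant –CH2SH → thiol.
two acyl groups sharing one oxygen, –C(=O)–O–C(=O)– → anhydride.
pendant –CH2NH2: N on sp³ C, no adjacent C=O → amine.
pendant –C≡N: nitrile.
–C(=O)– with carbon on both sides → ketone.
–C(=O)–O–C with C on the carbonyl side → ester.
halogen on an sp³ carbon → alkyl halide.
pendant –CH2OH on an sp³ backbone C → alcohol.
C≡C triple bond → alkyne.
–NO2 on carbon → nitro group.
Alcohol appears at: CH(CH2OH), CH(CH2OH), CH(CH2OH) → 3.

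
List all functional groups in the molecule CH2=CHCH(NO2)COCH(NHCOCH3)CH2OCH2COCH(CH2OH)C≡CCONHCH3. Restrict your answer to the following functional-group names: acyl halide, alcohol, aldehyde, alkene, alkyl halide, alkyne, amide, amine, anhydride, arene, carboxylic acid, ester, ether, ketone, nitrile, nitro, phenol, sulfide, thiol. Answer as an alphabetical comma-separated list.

alcohol, alkene, alkyne, amide, ether, ketone, nitro

Reading the structure from left to right:
  CH2=CH: C=C double bond → alkene.
  CH(NO2): –NO2 on an sp³ carbon → nitro (the N=O is not a carbonyl).
  CO: –C(=O)– with carbon on both sides → ketone.
  CH(NHCOCH3): pendant –NHC(=O)CH3: N bonded to a carbonyl → amide (not amine).
  CH2OCH2: C–O–C with sp³ carbons on both sides and no adjacent C=O → ether.
  CO: –C(=O)– with carbon on both sides → ketone.
  CH(CH2OH): pendant –CH2OH on an sp³ backbone C → alcohol.
  C≡C: C≡C triple bond → alkyne.
  CONHCH3: –C(=O)NHCH3: carbonyl C bonded to C and to N → amide (the N is not an amine).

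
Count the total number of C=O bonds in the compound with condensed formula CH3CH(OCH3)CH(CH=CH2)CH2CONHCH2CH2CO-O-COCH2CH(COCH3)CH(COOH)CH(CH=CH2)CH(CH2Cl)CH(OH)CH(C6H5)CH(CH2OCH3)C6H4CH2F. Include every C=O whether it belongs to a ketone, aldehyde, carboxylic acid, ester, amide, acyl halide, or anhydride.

5

CH2CONHCH2: amide, 1 C=O (running total 1).
CH2CO-O-COCH2: anhydride, 2 C=O (running total 3).
CH(COCH3): ketone, 1 C=O (running total 4).
CH(COOH): carboxylic acid, 1 C=O (running total 5).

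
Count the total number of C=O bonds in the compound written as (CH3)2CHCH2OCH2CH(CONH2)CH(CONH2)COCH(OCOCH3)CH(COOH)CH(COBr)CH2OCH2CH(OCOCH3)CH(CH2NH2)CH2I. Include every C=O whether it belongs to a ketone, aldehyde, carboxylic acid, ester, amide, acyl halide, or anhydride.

CH(CONH2): amide, 1 C=O (running total 1).
CH(CONH2): amide, 1 C=O (running total 2).
CO: ketone, 1 C=O (running total 3).
CH(OCOCH3): ester, 1 C=O (running total 4).
CH(COOH): carboxylic acid, 1 C=O (running total 5).
CH(COBr): acyl halide, 1 C=O (running total 6).
CH(OCOCH3): ester, 1 C=O (running total 7).

7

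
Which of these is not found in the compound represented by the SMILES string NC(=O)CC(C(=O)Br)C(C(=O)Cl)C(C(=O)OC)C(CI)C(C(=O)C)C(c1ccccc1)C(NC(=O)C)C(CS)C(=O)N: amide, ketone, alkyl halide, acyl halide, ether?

ether

acyl halide: present (CH(COBr) — pendant –C(=O)X: carbonyl C bonded to C and halogen → acyl halide).
alkyl halide: present (CH(CH2I) — pendant –CH2X: halogen on sp³ carbon → alkyl halide).
ketone: present (CH(COCH3) — pendant –COCH3: carbonyl C bonded to two carbons → ketone).
amide: present (H2NCO — –C(=O)NH2: carbonyl C bonded to C and to N → amide (the N is not a separate amine)).
ether: absent. In CH(COOCH3), the C–O–C oxygen is adjacent to a C=O, so it belongs to an ester, not an ether.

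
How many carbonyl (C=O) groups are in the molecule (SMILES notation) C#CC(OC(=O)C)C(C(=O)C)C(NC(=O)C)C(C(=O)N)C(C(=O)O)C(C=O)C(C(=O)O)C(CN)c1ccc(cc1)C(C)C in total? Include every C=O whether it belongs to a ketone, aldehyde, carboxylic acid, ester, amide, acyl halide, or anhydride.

7

CH(OCOCH3): ester, 1 C=O (running total 1).
CH(COCH3): ketone, 1 C=O (running total 2).
CH(NHCOCH3): amide, 1 C=O (running total 3).
CH(CONH2): amide, 1 C=O (running total 4).
CH(COOH): carboxylic acid, 1 C=O (running total 5).
CH(CHO): aldehyde, 1 C=O (running total 6).
CH(COOH): carboxylic acid, 1 C=O (running total 7).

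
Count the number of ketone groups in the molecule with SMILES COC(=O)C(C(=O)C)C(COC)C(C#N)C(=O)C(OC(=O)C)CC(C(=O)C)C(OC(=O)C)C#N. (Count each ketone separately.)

3

Taking each segment in turn:
  CH3OOC: CH3O–C(=O)–: carbonyl C bonded to C and to –OCH3 → ester (not ketone + ether).
  CH(COCH3): pendant –COCH3: carbonyl C bonded to two carbons → ketone.
  CH(CH2OCH3): pendant –CH2OCH3: C–O–C linkage → ether.
  CH(CN): pendant –C≡N: nitrile.
  CO: –C(=O)– with carbon on both sides → ketone.
  CH(OCOCH3): pendant –OC(=O)CH3: an acyloxy group → ester.
  CH(COCH3): pendant –COCH3: carbonyl C bonded to two carbons → ketone.
  CH(OCOCH3): pendant –OC(=O)CH3: an acyloxy group → ester.
  CN: –C≡N: carbon triple-bonded to nitrogen → nitrile.
Ketone appears at: CH(COCH3), CO, CH(COCH3) → 3.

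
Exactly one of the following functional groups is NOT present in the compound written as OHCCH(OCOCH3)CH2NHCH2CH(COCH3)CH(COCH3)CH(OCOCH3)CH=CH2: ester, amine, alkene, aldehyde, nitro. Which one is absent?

ester: present (CH(OCOCH3) — pendant –OC(=O)CH3: an acyloxy group → ester).
aldehyde: present (OHC — terminal –CHO: carbonyl C bonded to H and C → aldehyde).
alkene: present (CH=CH2 — C=C double bond → alkene).
amine: present (CH2NHCH2 — C–N–C with sp³ carbons and no adjacent C=O → amine (secondary)).
nitro: no segment matches this pattern.

nitro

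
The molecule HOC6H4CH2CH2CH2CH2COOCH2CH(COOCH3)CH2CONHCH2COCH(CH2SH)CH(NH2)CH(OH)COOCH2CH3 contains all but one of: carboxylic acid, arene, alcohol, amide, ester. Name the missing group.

carboxylic acid

arene: present (HOC6H4 — –OH attached directly to an aromatic ring → phenol (not alcohol); the ring itself is an arene).
ester: present (CH2COOCH2 — –C(=O)–O–C with C on the carbonyl side → ester).
amide: present (CH2CONHCH2 — –C(=O)–N– linkage → amide (the N is not an amine)).
alcohol: present (CH(OH) — –OH on an sp³ carbon → alcohol (secondary)).
carboxylic acid: absent. In each of CH2COOCH2, CH(COOCH3) and COOCH2CH3, the acyl oxygen is bonded to carbon (–O–C), not to H, so this is an ester. In CH2CONHCH2, the carbonyl is bonded to nitrogen, not to –OH; that is an amide.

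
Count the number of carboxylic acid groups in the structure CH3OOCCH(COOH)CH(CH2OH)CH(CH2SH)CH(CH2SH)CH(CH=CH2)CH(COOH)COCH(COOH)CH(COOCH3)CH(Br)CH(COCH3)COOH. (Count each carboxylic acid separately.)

Reading the structure from left to right:
  CH3OOC: CH3O–C(=O)–: carbonyl C bonded to C and to –OCH3 → ester (not ketone + ether).
  CH(COOH): pendant –COOH: carbonyl C bonded to C and –OH → carboxylic acid.
  CH(CH2OH): pendant –CH2OH on an sp³ backbone C → alcohol.
  CH(CH2SH): pendant –CH2SH → thiol.
  CH(CH2SH): pendant –CH2SH → thiol.
  CH(CH=CH2): pendant –CH=CH2: C=C double bond → alkene.
  CH(COOH): pendant –COOH: carbonyl C bonded to C and –OH → carboxylic acid.
  CO: –C(=O)– with carbon on both sides → ketone.
  CH(COOH): pendant –COOH: carbonyl C bonded to C and –OH → carboxylic acid.
  CH(COOCH3): pendant –COOCH3: carbonyl C bonded to C and –OCH3 → ester.
  CH(Br): halogen on an sp³ carbon → alkyl halide.
  CH(COCH3): pendant –COCH3: carbonyl C bonded to two carbons → ketone.
  COOH: –COOH: carbonyl C bonded to –OH and C → carboxylic acid (the –OH is not a separate alcohol).
Carboxylic acid appears at: CH(COOH), CH(COOH), CH(COOH), COOH → 4.

4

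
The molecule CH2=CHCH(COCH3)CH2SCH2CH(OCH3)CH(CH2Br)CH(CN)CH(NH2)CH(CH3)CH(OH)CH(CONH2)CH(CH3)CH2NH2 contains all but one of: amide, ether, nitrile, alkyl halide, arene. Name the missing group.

arene

ether: present (CH(OCH3) — pendant –OCH3: C–O–C with sp³ C, no adjacent C=O → ether).
amide: present (CH(CONH2) — pendant –CONH2: carbonyl C bonded to C and N → amide).
nitrile: present (CH(CN) — pendant –C≡N: nitrile).
alkyl halide: present (CH(CH2Br) — pendant –CH2X: halogen on sp³ carbon → alkyl halide).
arene: no segment matches this pattern.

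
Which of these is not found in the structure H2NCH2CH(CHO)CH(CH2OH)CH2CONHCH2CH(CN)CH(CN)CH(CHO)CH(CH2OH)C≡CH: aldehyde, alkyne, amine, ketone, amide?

ketone

aldehyde: present (CH(CHO) — pendant –CHO: carbonyl C bonded to C and H → aldehyde).
amine: present (H2NCH2 — –NH2 on an sp³ carbon with no adjacent C=O → amine).
alkyne: present (C≡CH — C≡C triple bond → alkyne).
amide: present (CH2CONHCH2 — –C(=O)–N– linkage → amide (the N is not an amine)).
ketone: absent. In CH2CONHCH2, the C=O is bonded to nitrogen, which defines an amide, not a ketone. In CH(CHO), the carbonyl carbon carries an H, so it is an aldehyde, not a ketone.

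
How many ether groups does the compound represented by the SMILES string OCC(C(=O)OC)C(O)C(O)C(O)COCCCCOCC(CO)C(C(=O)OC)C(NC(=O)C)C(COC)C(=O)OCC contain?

3

Working along the chain:
  HOCH2: HO– on an sp³ carbon → alcohol.
  CH(COOCH3): pendant –COOCH3: carbonyl C bonded to C and –OCH3 → ester.
  CH(OH): –OH on an sp³ carbon → alcohol (secondary).
  CH(OH): –OH on an sp³ carbon → alcohol (secondary).
  CH(OH): –OH on an sp³ carbon → alcohol (secondary).
  CH2OCH2: C–O–C with sp³ carbons on both sides and no adjacent C=O → ether.
  CH2OCH2: C–O–C with sp³ carbons on both sides and no adjacent C=O → ether.
  CH(CH2OH): pendant –CH2OH on an sp³ backbone C → alcohol.
  CH(COOCH3): pendant –COOCH3: carbonyl C bonded to C and –OCH3 → ester.
  CH(NHCOCH3): pendant –NHC(=O)CH3: N bonded to a carbonyl → amide (not amine).
  CH(CH2OCH3): pendant –CH2OCH3: C–O–C linkage → ether.
  COOCH2CH3: –C(=O)OCH2CH3: carbonyl C bonded to C and to –OEt → ester.
Ether appears at: CH2OCH2, CH2OCH2, CH(CH2OCH3) → 3.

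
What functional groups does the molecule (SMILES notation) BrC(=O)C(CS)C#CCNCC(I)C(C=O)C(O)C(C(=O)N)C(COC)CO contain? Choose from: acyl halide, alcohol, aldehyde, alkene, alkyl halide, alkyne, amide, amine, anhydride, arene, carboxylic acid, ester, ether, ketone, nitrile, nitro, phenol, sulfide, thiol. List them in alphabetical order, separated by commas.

acyl halide, alcohol, aldehyde, alkyl halide, alkyne, amide, amine, ether, thiol

Taking each segment in turn:
  BrCO: –C(=O)Br: carbonyl C bonded to C and to a halogen → acyl halide (not alkyl halide).
  CH(CH2SH): pendant –CH2SH → thiol.
  C≡C: C≡C triple bond → alkyne.
  CH2NHCH2: C–N–C with sp³ carbons and no adjacent C=O → amine (secondary).
  CH(I): halogen on an sp³ carbon → alkyl halide.
  CH(CHO): pendant –CHO: carbonyl C bonded to C and H → aldehyde.
  CH(OH): –OH on an sp³ carbon → alcohol (secondary).
  CH(CONH2): pendant –CONH2: carbonyl C bonded to C and N → amide.
  CH(CH2OCH3): pendant –CH2OCH3: C–O–C linkage → ether.
  CH2OH: –OH on an sp³ carbon → alcohol.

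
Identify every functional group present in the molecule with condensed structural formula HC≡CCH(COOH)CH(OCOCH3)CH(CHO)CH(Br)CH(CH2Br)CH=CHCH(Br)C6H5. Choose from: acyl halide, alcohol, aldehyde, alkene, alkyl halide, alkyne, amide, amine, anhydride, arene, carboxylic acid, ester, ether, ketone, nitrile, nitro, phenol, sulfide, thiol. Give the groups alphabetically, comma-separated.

Working along the chain:
  HC≡C: C≡C triple bond → alkyne.
  CH(COOH): pendant –COOH: carbonyl C bonded to C and –OH → carboxylic acid.
  CH(OCOCH3): pendant –OC(=O)CH3: an acyloxy group → ester.
  CH(CHO): pendant –CHO: carbonyl C bonded to C and H → aldehyde.
  CH(Br): halogen on an sp³ carbon → alkyl halide.
  CH(CH2Br): pendant –CH2X: halogen on sp³ carbon → alkyl halide.
  CH=CH: C=C double bond → alkene.
  CH(Br): halogen on an sp³ carbon → alkyl halide.
  C6H5: –C6H5 phenyl ring → arene.

aldehyde, alkene, alkyl halide, alkyne, arene, carboxylic acid, ester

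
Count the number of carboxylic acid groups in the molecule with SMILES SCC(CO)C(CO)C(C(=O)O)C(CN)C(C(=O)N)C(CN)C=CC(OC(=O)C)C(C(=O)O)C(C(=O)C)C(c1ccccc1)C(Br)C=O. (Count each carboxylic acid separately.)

2

Working along the chain:
  HSCH2: –SH on an sp³ carbon → thiol.
  CH(CH2OH): pendant –CH2OH on an sp³ backbone C → alcohol.
  CH(CH2OH): pendant –CH2OH on an sp³ backbone C → alcohol.
  CH(COOH): pendant –COOH: carbonyl C bonded to C and –OH → carboxylic acid.
  CH(CH2NH2): pendant –CH2NH2: N on sp³ C, no adjacent C=O → amine.
  CH(CONH2): pendant –CONH2: carbonyl C bonded to C and N → amide.
  CH(CH2NH2): pendant –CH2NH2: N on sp³ C, no adjacent C=O → amine.
  CH=CH: C=C double bond → alkene.
  CH(OCOCH3): pendant –OC(=O)CH3: an acyloxy group → ester.
  CH(COOH): pendant –COOH: carbonyl C bonded to C and –OH → carboxylic acid.
  CH(COCH3): pendant –COCH3: carbonyl C bonded to two carbons → ketone.
  CH(C6H5): pendant –C6H5: benzene ring → arene.
  CH(Br): halogen on an sp³ carbon → alkyl halide.
  CHO: terminal –CHO: carbonyl C bonded to H and C → aldehyde.
Carboxylic acid appears at: CH(COOH), CH(COOH) → 2.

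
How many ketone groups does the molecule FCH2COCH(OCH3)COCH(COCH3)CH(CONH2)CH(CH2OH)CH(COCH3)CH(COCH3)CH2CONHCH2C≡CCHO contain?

halogen on an sp³ carbon → alkyl halide.
–C(=O)– with carbon on both sides → ketone.
pendant –OCH3: C–O–C with sp³ C, no adjacent C=O → ether.
–C(=O)– with carbon on both sides → ketone.
pendant –COCH3: carbonyl C bonded to two carbons → ketone.
pendant –CONH2: carbonyl C bonded to C and N → amide.
pendant –CH2OH on an sp³ backbone C → alcohol.
pendant –COCH3: carbonyl C bonded to two carbons → ketone.
pendant –COCH3: carbonyl C bonded to two carbons → ketone.
–C(=O)–N– linkage → amide (the N is not an amine).
C≡C triple bond → alkyne.
terminal –CHO: carbonyl C bonded to H and C → aldehyde.
Ketone appears at: CO, CO, CH(COCH3), CH(COCH3), CH(COCH3) → 5.

5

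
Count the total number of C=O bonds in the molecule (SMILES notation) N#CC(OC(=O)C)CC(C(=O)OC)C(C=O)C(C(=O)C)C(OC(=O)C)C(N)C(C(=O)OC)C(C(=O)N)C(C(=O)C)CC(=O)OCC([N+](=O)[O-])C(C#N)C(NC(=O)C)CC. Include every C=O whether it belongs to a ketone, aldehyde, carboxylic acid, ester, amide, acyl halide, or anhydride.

10

CH(OCOCH3): ester, 1 C=O (running total 1).
CH(COOCH3): ester, 1 C=O (running total 2).
CH(CHO): aldehyde, 1 C=O (running total 3).
CH(COCH3): ketone, 1 C=O (running total 4).
CH(OCOCH3): ester, 1 C=O (running total 5).
CH(COOCH3): ester, 1 C=O (running total 6).
CH(CONH2): amide, 1 C=O (running total 7).
CH(COCH3): ketone, 1 C=O (running total 8).
CH2COOCH2: ester, 1 C=O (running total 9).
CH(NHCOCH3): amide, 1 C=O (running total 10).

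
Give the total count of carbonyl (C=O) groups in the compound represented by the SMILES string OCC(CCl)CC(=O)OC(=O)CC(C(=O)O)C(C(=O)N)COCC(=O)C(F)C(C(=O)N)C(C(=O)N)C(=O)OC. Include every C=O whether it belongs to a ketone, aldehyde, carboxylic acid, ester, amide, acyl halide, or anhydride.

CH2CO-O-COCH2: anhydride, 2 C=O (running total 2).
CH(COOH): carboxylic acid, 1 C=O (running total 3).
CH(CONH2): amide, 1 C=O (running total 4).
CO: ketone, 1 C=O (running total 5).
CH(CONH2): amide, 1 C=O (running total 6).
CH(CONH2): amide, 1 C=O (running total 7).
COOCH3: ester, 1 C=O (running total 8).

8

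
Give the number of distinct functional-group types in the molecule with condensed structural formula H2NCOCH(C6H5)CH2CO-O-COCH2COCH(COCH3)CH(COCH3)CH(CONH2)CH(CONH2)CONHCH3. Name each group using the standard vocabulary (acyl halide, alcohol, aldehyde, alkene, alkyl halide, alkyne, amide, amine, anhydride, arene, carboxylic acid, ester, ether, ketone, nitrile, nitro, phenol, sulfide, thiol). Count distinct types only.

4

Taking each segment in turn:
  H2NCO: –C(=O)NH2: carbonyl C bonded to C and to N → amide (the N is not a separate amine).
  CH(C6H5): pendant –C6H5: benzene ring → arene.
  CH2CO-O-COCH2: two acyl groups sharing one oxygen, –C(=O)–O–C(=O)– → anhydride.
  CO: –C(=O)– with carbon on both sides → ketone.
  CH(COCH3): pendant –COCH3: carbonyl C bonded to two carbons → ketone.
  CH(COCH3): pendant –COCH3: carbonyl C bonded to two carbons → ketone.
  CH(CONH2): pendant –CONH2: carbonyl C bonded to C and N → amide.
  CH(CONH2): pendant –CONH2: carbonyl C bonded to C and N → amide.
  CONHCH3: –C(=O)NHCH3: carbonyl C bonded to C and to N → amide (the N is not an amine).
Distinct types present: amide, anhydride, arene, ketone.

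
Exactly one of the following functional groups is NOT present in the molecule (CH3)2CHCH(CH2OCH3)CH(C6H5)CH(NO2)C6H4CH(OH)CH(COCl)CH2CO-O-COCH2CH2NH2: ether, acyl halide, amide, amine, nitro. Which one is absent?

amide

acyl halide: present (CH(COCl) — pendant –C(=O)X: carbonyl C bonded to C and halogen → acyl halide).
nitro: present (CH(NO2) — –NO2 on an sp³ carbon → nitro (the N=O is not a carbonyl)).
amine: present (CH2NH2 — –NH2 on an sp³ carbon with no adjacent C=O → amine).
ether: present (CH(CH2OCH3) — pendant –CH2OCH3: C–O–C linkage → ether).
amide: no segment matches this pattern.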